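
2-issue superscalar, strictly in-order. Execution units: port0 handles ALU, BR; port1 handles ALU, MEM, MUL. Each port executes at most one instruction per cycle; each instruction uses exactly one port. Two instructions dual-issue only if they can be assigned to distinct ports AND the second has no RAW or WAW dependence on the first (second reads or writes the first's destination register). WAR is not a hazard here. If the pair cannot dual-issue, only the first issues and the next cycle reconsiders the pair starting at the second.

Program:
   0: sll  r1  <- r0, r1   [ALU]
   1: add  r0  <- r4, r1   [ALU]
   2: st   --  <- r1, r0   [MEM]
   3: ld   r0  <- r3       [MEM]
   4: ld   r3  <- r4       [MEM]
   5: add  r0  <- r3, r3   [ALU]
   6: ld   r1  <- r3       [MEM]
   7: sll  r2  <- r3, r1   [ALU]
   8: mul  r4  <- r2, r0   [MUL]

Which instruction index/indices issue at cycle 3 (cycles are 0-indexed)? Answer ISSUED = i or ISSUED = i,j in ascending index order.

  cy0 -> i0 (sll.ALU) RAW r1
  cy1 -> i1 (add.ALU) RAW r0
  cy2 -> i2 (st.MEM) no-port MEM/MEM
  cy3 -> i3 (ld.MEM) no-port MEM/MEM
  cy4 -> i4 (ld.MEM) RAW r3
  cy5 -> i5,i6 (add.ALU;ld.MEM) pair
  cy6 -> i7 (sll.ALU) RAW r2
  cy7 -> i8 (mul.MUL) tail

ISSUED = 3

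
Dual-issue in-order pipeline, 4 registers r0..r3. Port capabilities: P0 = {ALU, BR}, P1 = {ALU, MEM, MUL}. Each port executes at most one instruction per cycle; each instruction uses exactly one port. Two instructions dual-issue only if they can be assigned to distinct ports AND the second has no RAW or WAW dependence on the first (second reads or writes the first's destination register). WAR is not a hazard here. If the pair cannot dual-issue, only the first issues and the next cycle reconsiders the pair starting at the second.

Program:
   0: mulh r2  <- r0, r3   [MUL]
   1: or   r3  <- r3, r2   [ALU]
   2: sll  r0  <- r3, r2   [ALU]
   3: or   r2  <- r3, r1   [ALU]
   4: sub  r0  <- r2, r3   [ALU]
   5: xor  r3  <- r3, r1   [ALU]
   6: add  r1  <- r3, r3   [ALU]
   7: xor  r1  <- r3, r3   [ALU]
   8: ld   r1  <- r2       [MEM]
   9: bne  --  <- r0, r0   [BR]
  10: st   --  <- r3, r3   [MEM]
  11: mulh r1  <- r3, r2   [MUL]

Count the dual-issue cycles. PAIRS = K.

0. mulh.MUL @i0  | RAW r2
1. or.ALU @i1  | RAW r3
2. sll.ALU/or.ALU @i2,i3  | 2-wide
3. sub.ALU/xor.ALU @i4,i5  | 2-wide
4. add.ALU @i6  | WAW r1
5. xor.ALU @i7  | WAW r1
6. ld.MEM/bne.BR @i8,i9  | 2-wide
7. st.MEM @i10  | no-port MEM/MUL
8. mulh.MUL @i11  | tail

PAIRS = 3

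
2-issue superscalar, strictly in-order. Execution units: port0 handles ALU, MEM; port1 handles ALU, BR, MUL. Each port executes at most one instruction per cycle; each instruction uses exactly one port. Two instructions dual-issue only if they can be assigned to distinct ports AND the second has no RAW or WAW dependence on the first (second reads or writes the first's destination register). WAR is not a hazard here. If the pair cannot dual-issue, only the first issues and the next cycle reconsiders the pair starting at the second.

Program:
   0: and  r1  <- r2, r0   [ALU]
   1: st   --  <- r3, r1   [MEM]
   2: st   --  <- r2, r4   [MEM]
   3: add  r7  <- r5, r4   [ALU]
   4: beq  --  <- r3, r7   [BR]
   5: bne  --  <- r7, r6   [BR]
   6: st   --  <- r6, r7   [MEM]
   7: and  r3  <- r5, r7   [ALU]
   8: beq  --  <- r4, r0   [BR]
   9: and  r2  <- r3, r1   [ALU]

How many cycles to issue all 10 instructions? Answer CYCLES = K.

CYCLES = 7

  cy0 -> i0 (and) RAW r1
  cy1 -> i1 (st) no-port MEM/MEM
  cy2 -> i2/i3 (st add) pair
  cy3 -> i4 (beq) no-port BR/BR
  cy4 -> i5/i6 (bne st) pair
  cy5 -> i7/i8 (and beq) pair
  cy6 -> i9 (and) tail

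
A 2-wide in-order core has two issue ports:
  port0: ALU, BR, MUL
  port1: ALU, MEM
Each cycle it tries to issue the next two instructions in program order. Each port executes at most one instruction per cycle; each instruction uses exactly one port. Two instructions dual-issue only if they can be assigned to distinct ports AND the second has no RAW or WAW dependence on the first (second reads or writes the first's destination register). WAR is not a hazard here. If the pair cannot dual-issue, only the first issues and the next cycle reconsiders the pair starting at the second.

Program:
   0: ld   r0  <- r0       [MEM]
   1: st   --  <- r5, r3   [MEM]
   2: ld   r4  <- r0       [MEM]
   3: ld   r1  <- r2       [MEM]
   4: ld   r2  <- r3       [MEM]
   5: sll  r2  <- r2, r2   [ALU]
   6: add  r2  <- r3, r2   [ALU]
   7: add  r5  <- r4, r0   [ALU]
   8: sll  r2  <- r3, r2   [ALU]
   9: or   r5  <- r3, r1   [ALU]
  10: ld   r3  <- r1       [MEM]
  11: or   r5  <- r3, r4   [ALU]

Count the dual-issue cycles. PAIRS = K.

PAIRS = 2

  cy0 -> i0 (ld) no-port MEM/MEM
  cy1 -> i1 (st) no-port MEM/MEM
  cy2 -> i2 (ld) no-port MEM/MEM
  cy3 -> i3 (ld) no-port MEM/MEM
  cy4 -> i4 (ld) RAW+WAW r2
  cy5 -> i5 (sll) RAW+WAW r2
  cy6 -> i6+i7 (add add) dual
  cy7 -> i8+i9 (sll or) dual
  cy8 -> i10 (ld) RAW r3
  cy9 -> i11 (or) tail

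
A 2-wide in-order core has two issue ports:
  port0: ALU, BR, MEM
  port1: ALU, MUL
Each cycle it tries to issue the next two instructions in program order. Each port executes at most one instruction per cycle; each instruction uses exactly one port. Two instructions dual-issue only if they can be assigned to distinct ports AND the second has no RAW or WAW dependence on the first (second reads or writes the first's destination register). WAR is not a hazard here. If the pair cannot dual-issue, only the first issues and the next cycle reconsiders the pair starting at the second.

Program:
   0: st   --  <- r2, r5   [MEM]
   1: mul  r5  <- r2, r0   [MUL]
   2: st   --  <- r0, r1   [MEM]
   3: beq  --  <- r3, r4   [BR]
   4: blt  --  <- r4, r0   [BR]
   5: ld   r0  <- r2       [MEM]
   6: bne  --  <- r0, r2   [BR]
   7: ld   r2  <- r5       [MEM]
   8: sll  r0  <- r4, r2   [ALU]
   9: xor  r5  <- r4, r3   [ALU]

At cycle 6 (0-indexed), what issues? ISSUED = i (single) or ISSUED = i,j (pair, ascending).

ISSUED = 7

#0 head=0: st+mul i0,i1 dual
#1 head=2: st i2 no-port MEM/BR
#2 head=3: beq i3 no-port BR/BR
#3 head=4: blt i4 no-port BR/MEM
#4 head=5: ld i5 no-port MEM/BR
#5 head=6: bne i6 no-port BR/MEM
#6 head=7: ld i7 RAW r2
#7 head=8: sll+xor i8,i9 dual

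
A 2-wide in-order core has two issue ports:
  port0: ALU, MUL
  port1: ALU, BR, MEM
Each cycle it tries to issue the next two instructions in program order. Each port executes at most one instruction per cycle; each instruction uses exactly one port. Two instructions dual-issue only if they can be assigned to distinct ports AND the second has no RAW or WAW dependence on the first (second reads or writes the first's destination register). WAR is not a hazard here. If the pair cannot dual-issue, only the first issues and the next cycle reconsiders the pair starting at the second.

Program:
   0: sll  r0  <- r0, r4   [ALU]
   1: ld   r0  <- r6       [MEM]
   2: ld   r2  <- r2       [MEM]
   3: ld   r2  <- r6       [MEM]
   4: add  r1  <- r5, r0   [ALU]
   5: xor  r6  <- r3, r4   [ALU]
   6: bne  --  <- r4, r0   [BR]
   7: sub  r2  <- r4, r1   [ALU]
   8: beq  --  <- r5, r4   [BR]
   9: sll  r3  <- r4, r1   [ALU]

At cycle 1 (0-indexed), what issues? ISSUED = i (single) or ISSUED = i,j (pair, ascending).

0. sll @i0  | WAW r0
1. ld @i1  | no-port MEM/MEM
2. ld @i2  | no-port MEM/MEM
3. ld;add @i3+i4  | dual
4. xor;bne @i5+i6  | dual
5. sub;beq @i7+i8  | dual
6. sll @i9  | tail

ISSUED = 1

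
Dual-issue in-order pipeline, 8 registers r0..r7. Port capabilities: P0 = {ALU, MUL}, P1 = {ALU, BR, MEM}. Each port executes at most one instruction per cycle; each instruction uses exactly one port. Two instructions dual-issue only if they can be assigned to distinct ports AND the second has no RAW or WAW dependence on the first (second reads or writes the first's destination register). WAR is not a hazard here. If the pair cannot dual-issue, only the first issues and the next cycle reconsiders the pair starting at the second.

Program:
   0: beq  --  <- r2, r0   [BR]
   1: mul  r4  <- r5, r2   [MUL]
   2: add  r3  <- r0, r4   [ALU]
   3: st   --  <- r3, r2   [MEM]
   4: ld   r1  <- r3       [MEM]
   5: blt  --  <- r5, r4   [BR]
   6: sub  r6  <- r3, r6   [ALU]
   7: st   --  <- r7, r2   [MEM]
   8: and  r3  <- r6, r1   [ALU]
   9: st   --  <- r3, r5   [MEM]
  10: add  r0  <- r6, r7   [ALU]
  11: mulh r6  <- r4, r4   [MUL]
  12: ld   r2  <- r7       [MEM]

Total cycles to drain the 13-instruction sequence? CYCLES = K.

t=0 i0&i1:beq.BR;mul.MUL ; pair
t=1 i2:add.ALU ; RAW r3
t=2 i3:st.MEM ; no-port MEM/MEM
t=3 i4:ld.MEM ; no-port MEM/BR
t=4 i5&i6:blt.BR;sub.ALU ; pair
t=5 i7&i8:st.MEM;and.ALU ; pair
t=6 i9&i10:st.MEM;add.ALU ; pair
t=7 i11&i12:mulh.MUL;ld.MEM ; pair

CYCLES = 8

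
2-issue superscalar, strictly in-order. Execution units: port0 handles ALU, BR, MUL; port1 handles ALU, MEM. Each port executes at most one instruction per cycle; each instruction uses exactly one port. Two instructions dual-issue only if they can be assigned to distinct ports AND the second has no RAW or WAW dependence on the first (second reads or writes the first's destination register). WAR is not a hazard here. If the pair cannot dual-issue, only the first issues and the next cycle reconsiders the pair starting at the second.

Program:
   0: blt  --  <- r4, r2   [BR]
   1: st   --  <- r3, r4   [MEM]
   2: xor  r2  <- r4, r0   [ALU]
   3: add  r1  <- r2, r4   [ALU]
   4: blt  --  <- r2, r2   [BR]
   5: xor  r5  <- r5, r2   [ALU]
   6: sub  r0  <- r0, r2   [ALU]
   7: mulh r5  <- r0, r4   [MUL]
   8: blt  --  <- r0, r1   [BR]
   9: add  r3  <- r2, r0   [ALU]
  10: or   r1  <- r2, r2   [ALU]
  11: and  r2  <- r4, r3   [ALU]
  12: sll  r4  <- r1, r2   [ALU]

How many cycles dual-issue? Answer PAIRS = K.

t=0 i0,i1:blt st ; 2-wide
t=1 i2:xor ; RAW r2
t=2 i3,i4:add blt ; 2-wide
t=3 i5,i6:xor sub ; 2-wide
t=4 i7:mulh ; no-port MUL/BR
t=5 i8,i9:blt add ; 2-wide
t=6 i10,i11:or and ; 2-wide
t=7 i12:sll ; tail

PAIRS = 5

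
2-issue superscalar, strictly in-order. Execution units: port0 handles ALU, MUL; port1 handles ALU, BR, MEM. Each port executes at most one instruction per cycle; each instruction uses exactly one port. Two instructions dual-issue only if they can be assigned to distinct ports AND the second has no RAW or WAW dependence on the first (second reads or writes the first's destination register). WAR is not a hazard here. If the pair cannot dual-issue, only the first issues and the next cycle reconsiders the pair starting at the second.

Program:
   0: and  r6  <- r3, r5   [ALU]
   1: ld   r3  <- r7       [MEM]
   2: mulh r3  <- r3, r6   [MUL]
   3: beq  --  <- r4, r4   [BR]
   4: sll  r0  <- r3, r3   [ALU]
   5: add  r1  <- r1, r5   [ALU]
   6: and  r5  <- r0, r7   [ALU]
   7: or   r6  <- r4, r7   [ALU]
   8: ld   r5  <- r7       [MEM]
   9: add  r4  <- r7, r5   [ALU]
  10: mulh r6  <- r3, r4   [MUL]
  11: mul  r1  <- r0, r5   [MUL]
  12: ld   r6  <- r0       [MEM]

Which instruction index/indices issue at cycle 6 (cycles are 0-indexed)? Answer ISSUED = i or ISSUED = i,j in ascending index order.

[0] i0/i1  and ld  -- 2-wide
[1] i2/i3  mulh beq  -- 2-wide
[2] i4/i5  sll add  -- 2-wide
[3] i6/i7  and or  -- 2-wide
[4] i8  ld  -- RAW r5
[5] i9  add  -- RAW r4
[6] i10  mulh  -- no-port MUL/MUL
[7] i11/i12  mul ld  -- 2-wide

ISSUED = 10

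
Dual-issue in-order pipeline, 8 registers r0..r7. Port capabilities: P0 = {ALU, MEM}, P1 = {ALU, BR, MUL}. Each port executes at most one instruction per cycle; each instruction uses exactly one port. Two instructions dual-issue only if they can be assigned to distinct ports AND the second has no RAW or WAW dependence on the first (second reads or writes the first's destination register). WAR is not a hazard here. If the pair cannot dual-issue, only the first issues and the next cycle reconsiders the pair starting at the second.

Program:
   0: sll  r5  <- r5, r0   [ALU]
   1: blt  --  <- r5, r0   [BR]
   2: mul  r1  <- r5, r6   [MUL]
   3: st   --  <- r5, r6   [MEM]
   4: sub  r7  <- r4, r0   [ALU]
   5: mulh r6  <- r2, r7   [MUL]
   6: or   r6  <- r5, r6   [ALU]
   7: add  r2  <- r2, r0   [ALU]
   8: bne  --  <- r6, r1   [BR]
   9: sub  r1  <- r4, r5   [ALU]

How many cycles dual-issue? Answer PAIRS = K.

PAIRS = 3

  cy0 -> i0 (sll.ALU) RAW r5
  cy1 -> i1 (blt.BR) no-port BR/MUL
  cy2 -> i2,i3 (mul.MUL st.MEM) pair
  cy3 -> i4 (sub.ALU) RAW r7
  cy4 -> i5 (mulh.MUL) RAW+WAW r6
  cy5 -> i6,i7 (or.ALU add.ALU) pair
  cy6 -> i8,i9 (bne.BR sub.ALU) pair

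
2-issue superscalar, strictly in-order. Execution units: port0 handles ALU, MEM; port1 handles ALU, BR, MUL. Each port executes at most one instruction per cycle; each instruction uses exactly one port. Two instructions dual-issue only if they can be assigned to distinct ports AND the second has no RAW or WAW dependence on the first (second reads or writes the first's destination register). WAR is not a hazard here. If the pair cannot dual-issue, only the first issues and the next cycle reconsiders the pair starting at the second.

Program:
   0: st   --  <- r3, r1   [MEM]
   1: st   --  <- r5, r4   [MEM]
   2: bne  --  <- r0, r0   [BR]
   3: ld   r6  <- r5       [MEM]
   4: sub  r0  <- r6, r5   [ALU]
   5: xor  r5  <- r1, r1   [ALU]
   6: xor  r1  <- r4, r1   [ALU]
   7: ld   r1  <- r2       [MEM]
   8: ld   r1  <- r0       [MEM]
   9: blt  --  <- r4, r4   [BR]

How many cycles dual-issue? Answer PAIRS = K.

PAIRS = 3

[0] i0  st  -- no-port MEM/MEM
[1] i1/i2  st;bne  -- pair
[2] i3  ld  -- RAW r6
[3] i4/i5  sub;xor  -- pair
[4] i6  xor  -- WAW r1
[5] i7  ld  -- no-port MEM/MEM
[6] i8/i9  ld;blt  -- pair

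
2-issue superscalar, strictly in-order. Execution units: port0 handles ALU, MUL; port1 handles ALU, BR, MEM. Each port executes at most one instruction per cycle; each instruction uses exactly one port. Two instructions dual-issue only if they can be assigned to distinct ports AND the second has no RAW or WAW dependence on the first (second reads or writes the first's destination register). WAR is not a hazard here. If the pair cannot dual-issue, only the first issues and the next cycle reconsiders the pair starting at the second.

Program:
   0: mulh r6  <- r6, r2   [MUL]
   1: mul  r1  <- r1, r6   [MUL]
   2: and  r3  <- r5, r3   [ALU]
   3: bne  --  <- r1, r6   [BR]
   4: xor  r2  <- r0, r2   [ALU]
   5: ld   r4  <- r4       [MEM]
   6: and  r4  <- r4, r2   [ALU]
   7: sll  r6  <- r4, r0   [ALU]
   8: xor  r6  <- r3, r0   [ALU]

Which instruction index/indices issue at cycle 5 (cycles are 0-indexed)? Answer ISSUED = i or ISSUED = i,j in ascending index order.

ISSUED = 7

  cy0 -> i0 (mulh.MUL) no-port MUL/MUL
  cy1 -> i1,i2 (mul.MUL;and.ALU) pair
  cy2 -> i3,i4 (bne.BR;xor.ALU) pair
  cy3 -> i5 (ld.MEM) RAW+WAW r4
  cy4 -> i6 (and.ALU) RAW r4
  cy5 -> i7 (sll.ALU) WAW r6
  cy6 -> i8 (xor.ALU) tail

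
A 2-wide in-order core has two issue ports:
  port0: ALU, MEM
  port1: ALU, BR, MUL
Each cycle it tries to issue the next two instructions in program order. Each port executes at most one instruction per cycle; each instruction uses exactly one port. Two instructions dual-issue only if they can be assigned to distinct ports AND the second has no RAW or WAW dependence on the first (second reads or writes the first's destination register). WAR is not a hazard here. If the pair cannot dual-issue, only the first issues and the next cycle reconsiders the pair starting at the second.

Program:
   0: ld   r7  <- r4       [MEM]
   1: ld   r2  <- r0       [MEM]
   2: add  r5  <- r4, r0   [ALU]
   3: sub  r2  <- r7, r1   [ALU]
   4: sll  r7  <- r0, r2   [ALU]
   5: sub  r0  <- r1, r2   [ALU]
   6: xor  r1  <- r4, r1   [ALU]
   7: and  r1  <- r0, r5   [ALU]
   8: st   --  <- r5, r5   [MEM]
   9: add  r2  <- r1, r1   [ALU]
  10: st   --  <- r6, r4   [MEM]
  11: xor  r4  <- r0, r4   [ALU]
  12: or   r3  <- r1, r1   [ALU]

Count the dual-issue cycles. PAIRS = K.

PAIRS = 5

  cy0 -> i0 (ld) no-port MEM/MEM
  cy1 -> i1+i2 (ld/add) 2-wide
  cy2 -> i3 (sub) RAW r2
  cy3 -> i4+i5 (sll/sub) 2-wide
  cy4 -> i6 (xor) WAW r1
  cy5 -> i7+i8 (and/st) 2-wide
  cy6 -> i9+i10 (add/st) 2-wide
  cy7 -> i11+i12 (xor/or) 2-wide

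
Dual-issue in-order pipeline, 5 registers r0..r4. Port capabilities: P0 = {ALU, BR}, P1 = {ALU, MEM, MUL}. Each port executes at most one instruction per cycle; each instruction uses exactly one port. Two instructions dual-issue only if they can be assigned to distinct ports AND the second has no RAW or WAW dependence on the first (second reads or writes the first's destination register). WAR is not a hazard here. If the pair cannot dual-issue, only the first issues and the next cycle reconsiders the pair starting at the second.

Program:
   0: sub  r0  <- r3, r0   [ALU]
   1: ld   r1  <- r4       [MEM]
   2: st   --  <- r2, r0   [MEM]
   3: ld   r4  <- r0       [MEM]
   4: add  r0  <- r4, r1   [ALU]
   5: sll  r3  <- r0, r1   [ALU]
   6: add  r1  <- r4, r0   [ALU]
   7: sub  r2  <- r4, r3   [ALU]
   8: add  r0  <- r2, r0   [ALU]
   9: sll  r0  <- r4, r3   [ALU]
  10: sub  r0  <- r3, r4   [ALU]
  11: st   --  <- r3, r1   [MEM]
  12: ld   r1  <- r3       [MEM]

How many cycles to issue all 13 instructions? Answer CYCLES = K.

CYCLES = 10

[0] i0&i1  sub/ld  -- pair
[1] i2  st  -- no-port MEM/MEM
[2] i3  ld  -- RAW r4
[3] i4  add  -- RAW r0
[4] i5&i6  sll/add  -- pair
[5] i7  sub  -- RAW r2
[6] i8  add  -- WAW r0
[7] i9  sll  -- WAW r0
[8] i10&i11  sub/st  -- pair
[9] i12  ld  -- tail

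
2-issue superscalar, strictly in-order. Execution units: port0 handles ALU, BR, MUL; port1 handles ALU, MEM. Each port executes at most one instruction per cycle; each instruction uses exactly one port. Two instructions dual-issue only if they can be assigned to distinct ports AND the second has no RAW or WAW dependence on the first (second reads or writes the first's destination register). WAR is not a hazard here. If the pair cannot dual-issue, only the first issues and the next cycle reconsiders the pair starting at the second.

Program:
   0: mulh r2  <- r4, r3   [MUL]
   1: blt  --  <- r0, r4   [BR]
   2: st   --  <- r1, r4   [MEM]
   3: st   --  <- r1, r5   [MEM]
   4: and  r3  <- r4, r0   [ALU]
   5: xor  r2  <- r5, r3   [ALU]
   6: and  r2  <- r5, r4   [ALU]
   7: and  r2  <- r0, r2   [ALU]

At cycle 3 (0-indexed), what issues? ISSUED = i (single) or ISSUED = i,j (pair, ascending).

c0: i0 mulh.MUL  no-port MUL/BR
c1: i1+i2 blt.BR st.MEM  dual
c2: i3+i4 st.MEM and.ALU  dual
c3: i5 xor.ALU  WAW r2
c4: i6 and.ALU  RAW+WAW r2
c5: i7 and.ALU  tail

ISSUED = 5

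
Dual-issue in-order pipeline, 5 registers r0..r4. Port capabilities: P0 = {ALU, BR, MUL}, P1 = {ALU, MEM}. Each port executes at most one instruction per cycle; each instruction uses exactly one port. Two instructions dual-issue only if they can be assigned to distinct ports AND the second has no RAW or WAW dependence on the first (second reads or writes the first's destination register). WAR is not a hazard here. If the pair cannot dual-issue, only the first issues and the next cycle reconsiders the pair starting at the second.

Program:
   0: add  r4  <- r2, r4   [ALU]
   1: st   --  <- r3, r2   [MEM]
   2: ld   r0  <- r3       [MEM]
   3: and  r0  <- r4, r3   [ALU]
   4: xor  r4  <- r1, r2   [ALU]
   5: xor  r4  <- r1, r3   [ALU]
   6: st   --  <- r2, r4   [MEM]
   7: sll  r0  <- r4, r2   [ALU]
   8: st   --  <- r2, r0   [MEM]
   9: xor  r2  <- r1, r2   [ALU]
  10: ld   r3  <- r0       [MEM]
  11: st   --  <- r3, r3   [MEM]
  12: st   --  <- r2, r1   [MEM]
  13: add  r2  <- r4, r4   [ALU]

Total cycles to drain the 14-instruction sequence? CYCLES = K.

CYCLES = 9

#0 head=0: add.ALU+st.MEM i0/i1 pair
#1 head=2: ld.MEM i2 WAW r0
#2 head=3: and.ALU+xor.ALU i3/i4 pair
#3 head=5: xor.ALU i5 RAW r4
#4 head=6: st.MEM+sll.ALU i6/i7 pair
#5 head=8: st.MEM+xor.ALU i8/i9 pair
#6 head=10: ld.MEM i10 no-port MEM/MEM
#7 head=11: st.MEM i11 no-port MEM/MEM
#8 head=12: st.MEM+add.ALU i12/i13 pair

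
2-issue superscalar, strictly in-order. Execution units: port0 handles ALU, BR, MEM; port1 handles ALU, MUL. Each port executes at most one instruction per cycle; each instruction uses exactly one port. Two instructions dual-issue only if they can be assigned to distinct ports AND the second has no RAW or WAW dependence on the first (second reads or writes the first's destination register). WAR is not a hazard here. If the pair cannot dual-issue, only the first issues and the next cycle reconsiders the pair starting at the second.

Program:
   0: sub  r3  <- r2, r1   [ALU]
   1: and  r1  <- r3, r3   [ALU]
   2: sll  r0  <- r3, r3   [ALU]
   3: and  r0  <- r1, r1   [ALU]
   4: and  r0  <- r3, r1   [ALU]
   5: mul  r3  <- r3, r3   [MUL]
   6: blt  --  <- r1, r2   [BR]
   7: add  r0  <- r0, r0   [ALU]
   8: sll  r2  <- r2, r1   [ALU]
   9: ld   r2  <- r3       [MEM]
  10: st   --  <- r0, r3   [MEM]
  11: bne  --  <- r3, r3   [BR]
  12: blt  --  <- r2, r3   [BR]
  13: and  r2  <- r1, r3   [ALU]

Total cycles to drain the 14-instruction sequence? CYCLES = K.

c0: i0 sub  RAW r3
c1: i1&i2 and sll  2-wide
c2: i3 and  WAW r0
c3: i4&i5 and mul  2-wide
c4: i6&i7 blt add  2-wide
c5: i8 sll  WAW r2
c6: i9 ld  no-port MEM/MEM
c7: i10 st  no-port MEM/BR
c8: i11 bne  no-port BR/BR
c9: i12&i13 blt and  2-wide

CYCLES = 10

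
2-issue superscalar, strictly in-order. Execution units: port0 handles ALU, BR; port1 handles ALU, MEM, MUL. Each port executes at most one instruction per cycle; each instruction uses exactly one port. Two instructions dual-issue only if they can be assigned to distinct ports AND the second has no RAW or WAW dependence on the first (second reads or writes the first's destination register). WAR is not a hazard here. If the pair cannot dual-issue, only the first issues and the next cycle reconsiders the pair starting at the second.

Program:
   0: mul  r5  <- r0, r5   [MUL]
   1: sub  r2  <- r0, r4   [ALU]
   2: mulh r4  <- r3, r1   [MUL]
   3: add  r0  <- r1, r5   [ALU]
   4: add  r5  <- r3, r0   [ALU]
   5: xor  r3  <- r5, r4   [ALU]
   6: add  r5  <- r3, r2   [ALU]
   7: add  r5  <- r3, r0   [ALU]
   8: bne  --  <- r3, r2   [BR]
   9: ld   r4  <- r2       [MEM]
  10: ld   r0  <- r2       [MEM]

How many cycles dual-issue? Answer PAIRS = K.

PAIRS = 3

c0: i0+i1 mul+sub  2-wide
c1: i2+i3 mulh+add  2-wide
c2: i4 add  RAW r5
c3: i5 xor  RAW r3
c4: i6 add  WAW r5
c5: i7+i8 add+bne  2-wide
c6: i9 ld  no-port MEM/MEM
c7: i10 ld  tail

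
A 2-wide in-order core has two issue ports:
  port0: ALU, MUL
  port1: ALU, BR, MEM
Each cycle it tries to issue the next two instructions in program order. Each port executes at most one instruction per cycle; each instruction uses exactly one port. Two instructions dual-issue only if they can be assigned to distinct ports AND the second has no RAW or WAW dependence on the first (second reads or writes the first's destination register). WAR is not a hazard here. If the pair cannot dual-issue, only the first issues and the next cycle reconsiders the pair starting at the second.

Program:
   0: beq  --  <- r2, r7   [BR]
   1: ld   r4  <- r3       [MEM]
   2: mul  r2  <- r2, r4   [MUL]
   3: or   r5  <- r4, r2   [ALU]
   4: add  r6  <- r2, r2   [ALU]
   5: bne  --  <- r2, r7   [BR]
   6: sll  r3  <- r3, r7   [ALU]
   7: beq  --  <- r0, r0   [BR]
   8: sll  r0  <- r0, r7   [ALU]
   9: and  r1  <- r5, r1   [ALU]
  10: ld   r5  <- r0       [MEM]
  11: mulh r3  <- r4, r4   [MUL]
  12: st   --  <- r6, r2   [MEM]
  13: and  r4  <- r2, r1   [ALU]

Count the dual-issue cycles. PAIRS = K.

PAIRS = 5

[0] i0  beq.BR  -- no-port BR/MEM
[1] i1  ld.MEM  -- RAW r4
[2] i2  mul.MUL  -- RAW r2
[3] i3+i4  or.ALU/add.ALU  -- pair
[4] i5+i6  bne.BR/sll.ALU  -- pair
[5] i7+i8  beq.BR/sll.ALU  -- pair
[6] i9+i10  and.ALU/ld.MEM  -- pair
[7] i11+i12  mulh.MUL/st.MEM  -- pair
[8] i13  and.ALU  -- tail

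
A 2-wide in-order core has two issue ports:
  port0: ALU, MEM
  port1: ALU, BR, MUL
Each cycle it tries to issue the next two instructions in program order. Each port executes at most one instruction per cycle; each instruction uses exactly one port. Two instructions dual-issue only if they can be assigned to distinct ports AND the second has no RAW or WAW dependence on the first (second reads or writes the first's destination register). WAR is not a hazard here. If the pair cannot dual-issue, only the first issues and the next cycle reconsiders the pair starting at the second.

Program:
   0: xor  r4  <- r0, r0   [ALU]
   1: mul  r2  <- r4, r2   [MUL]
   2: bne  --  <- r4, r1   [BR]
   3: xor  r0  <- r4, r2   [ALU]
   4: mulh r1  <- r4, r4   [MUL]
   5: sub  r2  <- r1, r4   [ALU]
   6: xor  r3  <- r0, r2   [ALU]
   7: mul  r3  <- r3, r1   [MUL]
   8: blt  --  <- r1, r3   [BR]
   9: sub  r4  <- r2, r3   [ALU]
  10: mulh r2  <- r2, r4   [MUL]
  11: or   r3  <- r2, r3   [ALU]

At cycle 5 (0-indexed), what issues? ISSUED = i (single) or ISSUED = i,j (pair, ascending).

ISSUED = 6

#0 head=0: xor.ALU i0 RAW r4
#1 head=1: mul.MUL i1 no-port MUL/BR
#2 head=2: bne.BR/xor.ALU i2/i3 pair
#3 head=4: mulh.MUL i4 RAW r1
#4 head=5: sub.ALU i5 RAW r2
#5 head=6: xor.ALU i6 RAW+WAW r3
#6 head=7: mul.MUL i7 no-port MUL/BR
#7 head=8: blt.BR/sub.ALU i8/i9 pair
#8 head=10: mulh.MUL i10 RAW r2
#9 head=11: or.ALU i11 tail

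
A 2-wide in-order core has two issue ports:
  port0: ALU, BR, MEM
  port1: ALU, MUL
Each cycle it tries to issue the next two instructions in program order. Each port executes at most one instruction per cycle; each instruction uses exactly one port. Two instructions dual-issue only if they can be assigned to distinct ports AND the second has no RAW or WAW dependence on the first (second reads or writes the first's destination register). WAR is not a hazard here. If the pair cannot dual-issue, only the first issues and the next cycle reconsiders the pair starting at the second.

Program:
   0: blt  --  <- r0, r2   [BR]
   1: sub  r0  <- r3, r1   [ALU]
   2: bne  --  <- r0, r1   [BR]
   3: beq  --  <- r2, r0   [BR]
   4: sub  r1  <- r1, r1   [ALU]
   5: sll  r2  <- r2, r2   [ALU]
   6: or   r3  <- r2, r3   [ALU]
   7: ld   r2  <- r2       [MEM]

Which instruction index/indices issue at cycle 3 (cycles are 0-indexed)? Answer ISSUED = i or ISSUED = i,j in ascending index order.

ISSUED = 5

t=0 i0,i1:blt;sub ; pair
t=1 i2:bne ; no-port BR/BR
t=2 i3,i4:beq;sub ; pair
t=3 i5:sll ; RAW r2
t=4 i6,i7:or;ld ; pair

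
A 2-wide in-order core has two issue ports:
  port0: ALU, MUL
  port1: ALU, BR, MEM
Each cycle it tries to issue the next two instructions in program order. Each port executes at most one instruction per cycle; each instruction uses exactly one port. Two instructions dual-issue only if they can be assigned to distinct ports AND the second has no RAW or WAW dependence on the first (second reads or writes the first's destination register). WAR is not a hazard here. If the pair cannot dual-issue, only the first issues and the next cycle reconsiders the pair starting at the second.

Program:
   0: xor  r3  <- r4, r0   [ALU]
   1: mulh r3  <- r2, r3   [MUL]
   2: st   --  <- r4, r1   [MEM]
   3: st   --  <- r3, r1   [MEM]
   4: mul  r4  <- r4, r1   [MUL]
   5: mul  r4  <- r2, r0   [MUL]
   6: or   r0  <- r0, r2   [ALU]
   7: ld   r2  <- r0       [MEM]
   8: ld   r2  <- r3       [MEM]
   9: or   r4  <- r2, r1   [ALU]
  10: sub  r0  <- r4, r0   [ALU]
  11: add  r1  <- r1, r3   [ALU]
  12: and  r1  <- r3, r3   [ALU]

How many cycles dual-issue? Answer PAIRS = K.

[0] i0  xor  -- RAW+WAW r3
[1] i1/i2  mulh+st  -- 2-wide
[2] i3/i4  st+mul  -- 2-wide
[3] i5/i6  mul+or  -- 2-wide
[4] i7  ld  -- no-port MEM/MEM
[5] i8  ld  -- RAW r2
[6] i9  or  -- RAW r4
[7] i10/i11  sub+add  -- 2-wide
[8] i12  and  -- tail

PAIRS = 4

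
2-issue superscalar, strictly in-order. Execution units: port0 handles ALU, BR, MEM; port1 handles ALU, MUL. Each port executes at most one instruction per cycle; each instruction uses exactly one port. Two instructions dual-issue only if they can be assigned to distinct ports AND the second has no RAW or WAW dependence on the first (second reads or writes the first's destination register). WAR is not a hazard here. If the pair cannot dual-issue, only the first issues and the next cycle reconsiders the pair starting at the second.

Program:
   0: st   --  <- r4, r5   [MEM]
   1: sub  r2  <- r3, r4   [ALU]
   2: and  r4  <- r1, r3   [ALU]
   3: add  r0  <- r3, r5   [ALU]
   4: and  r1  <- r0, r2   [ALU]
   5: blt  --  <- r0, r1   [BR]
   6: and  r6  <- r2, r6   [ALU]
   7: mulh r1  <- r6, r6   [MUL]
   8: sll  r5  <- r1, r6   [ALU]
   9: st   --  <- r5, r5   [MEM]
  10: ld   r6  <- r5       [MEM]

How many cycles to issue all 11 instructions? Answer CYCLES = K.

CYCLES = 8

0. st.MEM/sub.ALU @i0&i1  | dual
1. and.ALU/add.ALU @i2&i3  | dual
2. and.ALU @i4  | RAW r1
3. blt.BR/and.ALU @i5&i6  | dual
4. mulh.MUL @i7  | RAW r1
5. sll.ALU @i8  | RAW r5
6. st.MEM @i9  | no-port MEM/MEM
7. ld.MEM @i10  | tail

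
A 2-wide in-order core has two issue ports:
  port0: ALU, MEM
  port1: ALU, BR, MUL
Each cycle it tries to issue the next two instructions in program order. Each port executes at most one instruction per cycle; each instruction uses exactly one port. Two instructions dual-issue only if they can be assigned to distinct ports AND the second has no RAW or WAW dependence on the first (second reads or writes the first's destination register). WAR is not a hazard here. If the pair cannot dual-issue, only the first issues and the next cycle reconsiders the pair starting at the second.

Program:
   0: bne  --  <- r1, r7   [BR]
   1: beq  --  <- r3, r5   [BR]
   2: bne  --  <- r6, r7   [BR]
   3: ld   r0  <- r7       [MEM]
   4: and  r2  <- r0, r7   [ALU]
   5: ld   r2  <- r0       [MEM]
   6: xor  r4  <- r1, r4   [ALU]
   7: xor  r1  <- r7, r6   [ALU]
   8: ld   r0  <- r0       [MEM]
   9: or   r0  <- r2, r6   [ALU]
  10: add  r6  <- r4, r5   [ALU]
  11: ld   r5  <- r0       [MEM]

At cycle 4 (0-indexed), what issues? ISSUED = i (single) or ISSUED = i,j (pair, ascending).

ISSUED = 5,6

#0 head=0: bne.BR i0 no-port BR/BR
#1 head=1: beq.BR i1 no-port BR/BR
#2 head=2: bne.BR/ld.MEM i2+i3 pair
#3 head=4: and.ALU i4 WAW r2
#4 head=5: ld.MEM/xor.ALU i5+i6 pair
#5 head=7: xor.ALU/ld.MEM i7+i8 pair
#6 head=9: or.ALU/add.ALU i9+i10 pair
#7 head=11: ld.MEM i11 tail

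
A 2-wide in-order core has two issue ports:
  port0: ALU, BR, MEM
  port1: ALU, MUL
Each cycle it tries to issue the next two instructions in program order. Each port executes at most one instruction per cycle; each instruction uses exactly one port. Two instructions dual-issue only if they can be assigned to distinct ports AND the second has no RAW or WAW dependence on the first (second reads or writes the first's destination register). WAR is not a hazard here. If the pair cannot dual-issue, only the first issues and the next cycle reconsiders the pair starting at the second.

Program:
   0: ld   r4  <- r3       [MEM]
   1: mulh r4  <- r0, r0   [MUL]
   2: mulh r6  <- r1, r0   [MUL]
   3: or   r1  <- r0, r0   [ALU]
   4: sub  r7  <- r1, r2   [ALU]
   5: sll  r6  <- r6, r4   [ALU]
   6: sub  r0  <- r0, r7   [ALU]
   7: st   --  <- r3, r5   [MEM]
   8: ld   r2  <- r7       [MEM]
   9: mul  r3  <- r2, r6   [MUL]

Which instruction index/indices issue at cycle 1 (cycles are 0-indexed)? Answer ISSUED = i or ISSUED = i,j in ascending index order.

ISSUED = 1

c0: i0 ld.MEM  WAW r4
c1: i1 mulh.MUL  no-port MUL/MUL
c2: i2,i3 mulh.MUL or.ALU  pair
c3: i4,i5 sub.ALU sll.ALU  pair
c4: i6,i7 sub.ALU st.MEM  pair
c5: i8 ld.MEM  RAW r2
c6: i9 mul.MUL  tail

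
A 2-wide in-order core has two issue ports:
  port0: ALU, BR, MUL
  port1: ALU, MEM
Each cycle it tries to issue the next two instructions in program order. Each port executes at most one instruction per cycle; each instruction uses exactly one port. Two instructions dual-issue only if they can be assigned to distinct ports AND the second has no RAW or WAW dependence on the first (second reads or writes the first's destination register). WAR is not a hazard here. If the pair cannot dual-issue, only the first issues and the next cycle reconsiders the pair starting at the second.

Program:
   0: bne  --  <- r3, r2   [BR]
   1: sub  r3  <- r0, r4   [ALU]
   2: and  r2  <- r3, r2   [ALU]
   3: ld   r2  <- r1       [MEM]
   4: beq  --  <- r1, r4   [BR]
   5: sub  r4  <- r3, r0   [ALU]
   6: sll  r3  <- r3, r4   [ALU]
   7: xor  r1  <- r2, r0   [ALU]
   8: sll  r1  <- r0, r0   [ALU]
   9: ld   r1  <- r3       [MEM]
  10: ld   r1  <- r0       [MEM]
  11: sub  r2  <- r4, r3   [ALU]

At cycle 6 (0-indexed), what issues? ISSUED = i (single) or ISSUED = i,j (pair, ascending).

ISSUED = 9

[0] i0+i1  bne.BR+sub.ALU  -- 2-wide
[1] i2  and.ALU  -- WAW r2
[2] i3+i4  ld.MEM+beq.BR  -- 2-wide
[3] i5  sub.ALU  -- RAW r4
[4] i6+i7  sll.ALU+xor.ALU  -- 2-wide
[5] i8  sll.ALU  -- WAW r1
[6] i9  ld.MEM  -- no-port MEM/MEM
[7] i10+i11  ld.MEM+sub.ALU  -- 2-wide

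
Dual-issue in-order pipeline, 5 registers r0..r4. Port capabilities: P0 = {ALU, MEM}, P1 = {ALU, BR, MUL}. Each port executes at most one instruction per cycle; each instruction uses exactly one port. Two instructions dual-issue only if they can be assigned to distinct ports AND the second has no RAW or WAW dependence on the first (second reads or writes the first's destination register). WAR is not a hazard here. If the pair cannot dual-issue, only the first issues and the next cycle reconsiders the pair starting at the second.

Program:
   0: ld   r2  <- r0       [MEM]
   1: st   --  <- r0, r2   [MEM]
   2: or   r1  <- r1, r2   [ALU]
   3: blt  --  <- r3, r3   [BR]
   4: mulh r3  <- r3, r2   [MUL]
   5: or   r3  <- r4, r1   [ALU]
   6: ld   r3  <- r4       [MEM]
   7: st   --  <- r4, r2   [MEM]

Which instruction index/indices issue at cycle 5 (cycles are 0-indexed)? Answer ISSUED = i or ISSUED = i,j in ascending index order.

c0: i0 ld.MEM  no-port MEM/MEM
c1: i1+i2 st.MEM+or.ALU  dual
c2: i3 blt.BR  no-port BR/MUL
c3: i4 mulh.MUL  WAW r3
c4: i5 or.ALU  WAW r3
c5: i6 ld.MEM  no-port MEM/MEM
c6: i7 st.MEM  tail

ISSUED = 6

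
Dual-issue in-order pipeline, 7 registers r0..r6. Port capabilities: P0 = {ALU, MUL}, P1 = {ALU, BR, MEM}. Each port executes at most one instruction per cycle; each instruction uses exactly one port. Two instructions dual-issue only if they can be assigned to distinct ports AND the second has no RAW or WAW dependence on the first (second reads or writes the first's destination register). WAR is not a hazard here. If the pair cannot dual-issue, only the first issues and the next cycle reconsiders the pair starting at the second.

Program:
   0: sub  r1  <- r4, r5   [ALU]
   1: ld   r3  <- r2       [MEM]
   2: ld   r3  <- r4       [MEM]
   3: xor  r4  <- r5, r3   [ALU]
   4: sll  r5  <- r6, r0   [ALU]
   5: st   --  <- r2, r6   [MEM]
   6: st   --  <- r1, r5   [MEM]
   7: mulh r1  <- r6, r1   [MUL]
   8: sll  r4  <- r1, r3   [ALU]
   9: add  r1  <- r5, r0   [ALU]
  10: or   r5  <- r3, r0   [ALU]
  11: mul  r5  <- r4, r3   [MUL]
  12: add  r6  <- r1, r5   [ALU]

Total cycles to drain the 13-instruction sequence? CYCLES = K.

CYCLES = 9

t=0 i0&i1:sub.ALU/ld.MEM ; 2-wide
t=1 i2:ld.MEM ; RAW r3
t=2 i3&i4:xor.ALU/sll.ALU ; 2-wide
t=3 i5:st.MEM ; no-port MEM/MEM
t=4 i6&i7:st.MEM/mulh.MUL ; 2-wide
t=5 i8&i9:sll.ALU/add.ALU ; 2-wide
t=6 i10:or.ALU ; WAW r5
t=7 i11:mul.MUL ; RAW r5
t=8 i12:add.ALU ; tail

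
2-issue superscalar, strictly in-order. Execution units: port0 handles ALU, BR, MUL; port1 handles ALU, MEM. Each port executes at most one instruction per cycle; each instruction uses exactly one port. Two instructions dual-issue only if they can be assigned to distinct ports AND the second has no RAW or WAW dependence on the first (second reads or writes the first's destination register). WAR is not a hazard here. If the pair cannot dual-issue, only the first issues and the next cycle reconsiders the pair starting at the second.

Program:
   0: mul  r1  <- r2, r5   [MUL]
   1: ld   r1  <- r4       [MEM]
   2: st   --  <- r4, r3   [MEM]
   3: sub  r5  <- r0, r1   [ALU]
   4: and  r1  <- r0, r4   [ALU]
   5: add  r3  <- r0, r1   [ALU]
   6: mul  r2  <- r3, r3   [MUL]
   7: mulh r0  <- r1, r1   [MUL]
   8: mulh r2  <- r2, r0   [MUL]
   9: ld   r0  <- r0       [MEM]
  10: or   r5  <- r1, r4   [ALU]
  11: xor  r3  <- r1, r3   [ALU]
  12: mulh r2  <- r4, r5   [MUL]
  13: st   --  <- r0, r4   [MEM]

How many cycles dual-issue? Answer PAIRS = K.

PAIRS = 4

0. mul.MUL @i0  | WAW r1
1. ld.MEM @i1  | no-port MEM/MEM
2. st.MEM;sub.ALU @i2&i3  | 2-wide
3. and.ALU @i4  | RAW r1
4. add.ALU @i5  | RAW r3
5. mul.MUL @i6  | no-port MUL/MUL
6. mulh.MUL @i7  | no-port MUL/MUL
7. mulh.MUL;ld.MEM @i8&i9  | 2-wide
8. or.ALU;xor.ALU @i10&i11  | 2-wide
9. mulh.MUL;st.MEM @i12&i13  | 2-wide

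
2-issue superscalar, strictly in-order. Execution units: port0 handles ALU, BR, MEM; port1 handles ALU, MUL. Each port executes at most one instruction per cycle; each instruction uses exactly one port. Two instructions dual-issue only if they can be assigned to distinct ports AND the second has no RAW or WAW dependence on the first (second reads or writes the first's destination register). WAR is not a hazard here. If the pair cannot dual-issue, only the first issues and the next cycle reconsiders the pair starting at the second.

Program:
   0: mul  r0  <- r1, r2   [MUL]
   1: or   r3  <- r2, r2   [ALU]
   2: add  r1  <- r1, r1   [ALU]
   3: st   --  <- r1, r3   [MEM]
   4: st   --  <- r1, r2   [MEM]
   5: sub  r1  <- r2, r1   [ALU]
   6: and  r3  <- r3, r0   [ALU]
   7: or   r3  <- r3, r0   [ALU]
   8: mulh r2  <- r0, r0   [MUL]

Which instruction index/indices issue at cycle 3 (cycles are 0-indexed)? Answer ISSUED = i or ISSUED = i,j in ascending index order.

  cy0 -> i0+i1 (mul;or) 2-wide
  cy1 -> i2 (add) RAW r1
  cy2 -> i3 (st) no-port MEM/MEM
  cy3 -> i4+i5 (st;sub) 2-wide
  cy4 -> i6 (and) RAW+WAW r3
  cy5 -> i7+i8 (or;mulh) 2-wide

ISSUED = 4,5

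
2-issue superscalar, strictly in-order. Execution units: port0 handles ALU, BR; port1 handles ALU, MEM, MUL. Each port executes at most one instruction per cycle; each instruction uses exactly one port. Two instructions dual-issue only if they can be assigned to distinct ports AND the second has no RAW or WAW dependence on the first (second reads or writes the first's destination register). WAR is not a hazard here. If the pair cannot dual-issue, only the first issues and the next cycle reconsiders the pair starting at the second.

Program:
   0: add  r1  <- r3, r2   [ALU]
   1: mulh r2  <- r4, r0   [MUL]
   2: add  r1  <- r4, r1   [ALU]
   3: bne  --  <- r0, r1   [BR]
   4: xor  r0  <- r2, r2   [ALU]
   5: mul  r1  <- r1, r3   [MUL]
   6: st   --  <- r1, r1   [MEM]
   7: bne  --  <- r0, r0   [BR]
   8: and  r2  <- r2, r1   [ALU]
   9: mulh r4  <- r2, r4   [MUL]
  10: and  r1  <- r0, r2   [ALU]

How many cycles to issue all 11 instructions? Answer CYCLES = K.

CYCLES = 7

0. add+mulh @i0+i1  | 2-wide
1. add @i2  | RAW r1
2. bne+xor @i3+i4  | 2-wide
3. mul @i5  | no-port MUL/MEM
4. st+bne @i6+i7  | 2-wide
5. and @i8  | RAW r2
6. mulh+and @i9+i10  | 2-wide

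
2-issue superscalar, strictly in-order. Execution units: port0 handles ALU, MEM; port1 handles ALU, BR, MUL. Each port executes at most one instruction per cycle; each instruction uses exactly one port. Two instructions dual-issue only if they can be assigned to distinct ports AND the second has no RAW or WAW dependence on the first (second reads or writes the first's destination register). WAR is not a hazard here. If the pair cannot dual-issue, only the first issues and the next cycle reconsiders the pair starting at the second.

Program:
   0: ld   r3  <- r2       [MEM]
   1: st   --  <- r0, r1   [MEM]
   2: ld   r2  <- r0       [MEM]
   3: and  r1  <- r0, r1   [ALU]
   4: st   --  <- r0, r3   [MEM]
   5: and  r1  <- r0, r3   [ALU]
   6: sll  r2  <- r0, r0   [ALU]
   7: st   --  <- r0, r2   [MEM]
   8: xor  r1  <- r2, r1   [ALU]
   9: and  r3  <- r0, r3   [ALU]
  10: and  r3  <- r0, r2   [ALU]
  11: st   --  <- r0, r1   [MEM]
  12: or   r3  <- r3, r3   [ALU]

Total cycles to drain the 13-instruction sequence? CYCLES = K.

0. ld.MEM @i0  | no-port MEM/MEM
1. st.MEM @i1  | no-port MEM/MEM
2. ld.MEM/and.ALU @i2/i3  | 2-wide
3. st.MEM/and.ALU @i4/i5  | 2-wide
4. sll.ALU @i6  | RAW r2
5. st.MEM/xor.ALU @i7/i8  | 2-wide
6. and.ALU @i9  | WAW r3
7. and.ALU/st.MEM @i10/i11  | 2-wide
8. or.ALU @i12  | tail

CYCLES = 9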